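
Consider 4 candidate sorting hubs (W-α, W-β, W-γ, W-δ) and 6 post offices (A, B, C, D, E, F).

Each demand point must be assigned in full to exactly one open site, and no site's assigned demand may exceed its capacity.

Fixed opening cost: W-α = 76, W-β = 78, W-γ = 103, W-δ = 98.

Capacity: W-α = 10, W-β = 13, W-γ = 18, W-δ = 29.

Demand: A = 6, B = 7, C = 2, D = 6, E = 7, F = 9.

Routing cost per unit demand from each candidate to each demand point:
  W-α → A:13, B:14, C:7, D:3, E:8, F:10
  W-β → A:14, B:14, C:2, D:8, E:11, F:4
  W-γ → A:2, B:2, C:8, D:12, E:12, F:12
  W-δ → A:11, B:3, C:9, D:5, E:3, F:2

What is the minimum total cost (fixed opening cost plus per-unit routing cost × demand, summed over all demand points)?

Open {W-γ, W-δ}; cheapest assignment that respects the capacities:
  W-γ (cap 18, load 15): A, B, C — cost 6×2 + 7×2 + 2×8 = 42
  W-δ (cap 29, load 22): D, E, F — cost 6×5 + 7×3 + 9×2 = 69
  Shipping 111, fixed 201 → total 312.
  Any other capacity-feasible assignment to {W-γ, W-δ} ships for at least 111.
Compare {W-α, W-δ}: its best feasible assignment gives total 332.
Compare {W-β, W-δ}: its best feasible assignment gives total 354.
Every other set of open sites that can feasibly serve all demand totals ≥ 332 even under its best assignment. Minimum: 312.

312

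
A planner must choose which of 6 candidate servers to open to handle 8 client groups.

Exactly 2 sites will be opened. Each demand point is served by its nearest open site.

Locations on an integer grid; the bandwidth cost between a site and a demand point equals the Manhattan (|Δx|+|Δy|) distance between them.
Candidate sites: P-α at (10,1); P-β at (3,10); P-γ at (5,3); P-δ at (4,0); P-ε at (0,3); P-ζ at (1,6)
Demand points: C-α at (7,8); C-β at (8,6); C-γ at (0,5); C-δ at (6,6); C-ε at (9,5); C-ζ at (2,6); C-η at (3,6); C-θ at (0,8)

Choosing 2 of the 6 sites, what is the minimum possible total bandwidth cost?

Open {P-γ, P-ζ}.
  C-α→P-γ 7, C-β→P-γ 6, C-γ→P-ζ 2, C-δ→P-γ 4, C-ε→P-γ 6, C-ζ→P-ζ 1, C-η→P-ζ 2, C-θ→P-ζ 3  ⇒ total 31.
Compare {P-α, P-ζ}: total 33.
Compare {P-β, P-ζ}: total 35.
No size-2 selection does better; minimum is 31.

31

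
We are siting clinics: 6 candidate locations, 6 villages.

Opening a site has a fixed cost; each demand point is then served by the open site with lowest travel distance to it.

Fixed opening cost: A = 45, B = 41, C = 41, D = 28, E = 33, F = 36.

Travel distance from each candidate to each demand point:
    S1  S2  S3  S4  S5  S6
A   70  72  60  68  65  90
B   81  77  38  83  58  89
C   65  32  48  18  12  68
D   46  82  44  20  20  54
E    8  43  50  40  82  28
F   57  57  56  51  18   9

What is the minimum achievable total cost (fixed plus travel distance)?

220

Open {C, E}: assign each demand point to its cheapest open site.
  S1→E 8, S2→C 32, S3→C 48, S4→C 18, S5→C 12, S6→E 28
  travel distance 146, fixed 74 → total 220.
Compare {D, E}: travel distance 163 + fixed 61 = 224.
Compare {E, F}: travel distance 168 + fixed 69 = 237.
Compare {C, E, F}: travel distance 127 + fixed 110 = 237.
All other subsets cost ≥ 224. Minimum total cost: 220.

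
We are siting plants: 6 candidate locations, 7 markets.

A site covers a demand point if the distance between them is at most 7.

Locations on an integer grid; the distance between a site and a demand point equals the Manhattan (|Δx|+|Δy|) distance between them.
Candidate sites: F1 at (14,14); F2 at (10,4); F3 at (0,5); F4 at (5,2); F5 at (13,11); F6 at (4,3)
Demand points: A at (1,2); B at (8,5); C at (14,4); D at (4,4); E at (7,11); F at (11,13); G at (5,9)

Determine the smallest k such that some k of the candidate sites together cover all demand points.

Coverage sets (demand points within 7 of each site):
  F1: {F}
  F2: {B, C, D}
  F3: {A, D}
  F4: {A, B, D, G}
  F5: {E, F}
  F6: {A, B, D, G}
No 2 sites suffice: every size-2 union leaves at least one demand point uncovered.
But {F2, F4, F5} covers everything, so the minimum is 3.

3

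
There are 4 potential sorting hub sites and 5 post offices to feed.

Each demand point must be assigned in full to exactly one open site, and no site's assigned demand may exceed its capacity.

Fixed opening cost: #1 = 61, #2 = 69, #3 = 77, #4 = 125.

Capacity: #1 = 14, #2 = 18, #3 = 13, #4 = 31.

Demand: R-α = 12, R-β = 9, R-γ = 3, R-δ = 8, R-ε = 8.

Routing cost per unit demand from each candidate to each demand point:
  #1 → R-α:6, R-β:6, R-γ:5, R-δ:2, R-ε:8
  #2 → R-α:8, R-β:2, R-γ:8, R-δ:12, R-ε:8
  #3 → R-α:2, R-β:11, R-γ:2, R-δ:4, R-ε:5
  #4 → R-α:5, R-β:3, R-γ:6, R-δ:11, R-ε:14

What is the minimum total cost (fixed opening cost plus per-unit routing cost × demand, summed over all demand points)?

344

Open {#1, #2, #3}; cheapest assignment that respects the capacities:
  #1 (cap 14, load 11): R-γ, R-δ — cost 3×5 + 8×2 = 31
  #2 (cap 18, load 17): R-β, R-ε — cost 9×2 + 8×8 = 82
  #3 (cap 13, load 12): R-α — cost 12×2 = 24
  Shipping 137, fixed 207 → total 344.
  Any other capacity-feasible assignment to {#1, #2, #3} ships for at least 137.
Compare {#1, #3, #4}: its best feasible assignment gives total 412.
Compare {#1, #4}: its best feasible assignment gives total 416.
Every other set of open sites that can feasibly serve all demand totals ≥ 412 even under its best assignment. Minimum: 344.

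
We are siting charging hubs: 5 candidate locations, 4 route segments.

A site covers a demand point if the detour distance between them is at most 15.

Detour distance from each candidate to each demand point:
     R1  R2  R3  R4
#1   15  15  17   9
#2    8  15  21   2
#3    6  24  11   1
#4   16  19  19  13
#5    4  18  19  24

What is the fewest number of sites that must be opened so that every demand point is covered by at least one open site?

2

Coverage sets (demand points within 15 of each site):
  #1: {R1, R2, R4}
  #2: {R1, R2, R4}
  #3: {R1, R3, R4}
  #4: {R4}
  #5: {R1}
No single site covers all 4 demand points.
But {#1, #3} covers everything, so the minimum is 2.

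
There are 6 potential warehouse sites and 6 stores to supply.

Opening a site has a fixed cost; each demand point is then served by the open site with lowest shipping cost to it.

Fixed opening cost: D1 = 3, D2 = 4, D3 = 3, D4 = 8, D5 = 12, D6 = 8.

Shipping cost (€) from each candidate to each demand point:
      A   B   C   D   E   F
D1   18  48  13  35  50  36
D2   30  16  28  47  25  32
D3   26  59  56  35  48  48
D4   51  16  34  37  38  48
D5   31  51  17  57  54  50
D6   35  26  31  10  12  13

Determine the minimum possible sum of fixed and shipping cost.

97

Open {D1, D2, D6}: assign each demand point to its cheapest open site.
  A→D1 18, B→D2 16, C→D1 13, D→D6 10, E→D6 12, F→D6 13
  shipping cost 82, fixed 15 → total 97.
Compare {D1, D2, D3, D6}: shipping cost 82 + fixed 18 = 100.
Compare {D1, D4, D6}: shipping cost 82 + fixed 19 = 101.
Compare {D1, D6}: shipping cost 92 + fixed 11 = 103.
All other subsets cost ≥ 100. Minimum total cost: 97.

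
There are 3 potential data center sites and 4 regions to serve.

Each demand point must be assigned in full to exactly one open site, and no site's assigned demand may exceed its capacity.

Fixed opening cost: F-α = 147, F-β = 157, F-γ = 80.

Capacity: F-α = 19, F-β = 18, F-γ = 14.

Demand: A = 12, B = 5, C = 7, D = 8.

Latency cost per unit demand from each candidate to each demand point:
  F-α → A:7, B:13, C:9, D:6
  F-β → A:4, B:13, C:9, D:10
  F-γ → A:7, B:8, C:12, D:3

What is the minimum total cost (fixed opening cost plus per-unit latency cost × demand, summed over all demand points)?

438

Open {F-α, F-γ}; cheapest assignment that respects the capacities:
  F-α (cap 19, load 19): A, C — cost 12×7 + 7×9 = 147
  F-γ (cap 14, load 13): B, D — cost 5×8 + 8×3 = 64
  Shipping 211, fixed 227 → total 438.
  Any other capacity-feasible assignment to {F-α, F-γ} ships for at least 211.
Compare {F-α, F-β}: its best feasible assignment gives total 528.
Compare {F-α, F-β, F-γ}: its best feasible assignment gives total 559.
Every other set of open sites that can feasibly serve all demand totals ≥ 528 even under its best assignment. Minimum: 438.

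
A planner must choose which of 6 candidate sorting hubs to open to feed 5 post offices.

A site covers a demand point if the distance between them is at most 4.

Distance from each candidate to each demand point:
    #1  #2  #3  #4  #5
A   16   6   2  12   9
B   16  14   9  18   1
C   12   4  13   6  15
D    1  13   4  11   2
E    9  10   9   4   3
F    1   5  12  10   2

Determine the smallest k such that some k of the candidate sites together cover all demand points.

3

Coverage sets (demand points within 4 of each site):
  A: {#3}
  B: {#5}
  C: {#2}
  D: {#1, #3, #5}
  E: {#4, #5}
  F: {#1, #5}
No 2 sites suffice: every size-2 union leaves at least one demand point uncovered.
But {C, D, E} covers everything, so the minimum is 3.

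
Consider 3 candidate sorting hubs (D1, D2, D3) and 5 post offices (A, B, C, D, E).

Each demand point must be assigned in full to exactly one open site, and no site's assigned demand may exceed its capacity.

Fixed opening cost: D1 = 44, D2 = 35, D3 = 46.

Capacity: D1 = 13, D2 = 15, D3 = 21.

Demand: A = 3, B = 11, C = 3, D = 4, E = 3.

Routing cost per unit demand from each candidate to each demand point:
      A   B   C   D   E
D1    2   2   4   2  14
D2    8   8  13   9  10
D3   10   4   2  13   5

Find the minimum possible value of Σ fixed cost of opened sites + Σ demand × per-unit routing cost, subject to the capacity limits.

Open {D1, D3}; cheapest assignment that respects the capacities:
  D1 (cap 13, load 7): A, D — cost 3×2 + 4×2 = 14
  D3 (cap 21, load 17): B, C, E — cost 11×4 + 3×2 + 3×5 = 65
  Shipping 79, fixed 90 → total 169.
  Any other capacity-feasible assignment to {D1, D3} ships for at least 79.
Compare {D1, D2, D3}: its best feasible assignment gives total 204.
Compare {D2, D3}: its best feasible assignment gives total 206.
Every other set of open sites that can feasibly serve all demand totals ≥ 204 even under its best assignment. Minimum: 169.

169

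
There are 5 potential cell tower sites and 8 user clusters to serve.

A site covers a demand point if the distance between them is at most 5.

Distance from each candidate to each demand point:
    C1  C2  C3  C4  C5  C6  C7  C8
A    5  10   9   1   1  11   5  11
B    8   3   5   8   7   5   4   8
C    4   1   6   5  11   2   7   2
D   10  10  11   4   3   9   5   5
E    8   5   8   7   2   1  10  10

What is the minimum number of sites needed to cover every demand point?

Coverage sets (demand points within 5 of each site):
  A: {C1, C4, C5, C7}
  B: {C2, C3, C6, C7}
  C: {C1, C2, C4, C6, C8}
  D: {C4, C5, C7, C8}
  E: {C2, C5, C6}
No 2 sites suffice: every size-2 union leaves at least one demand point uncovered.
But {A, B, C} covers everything, so the minimum is 3.

3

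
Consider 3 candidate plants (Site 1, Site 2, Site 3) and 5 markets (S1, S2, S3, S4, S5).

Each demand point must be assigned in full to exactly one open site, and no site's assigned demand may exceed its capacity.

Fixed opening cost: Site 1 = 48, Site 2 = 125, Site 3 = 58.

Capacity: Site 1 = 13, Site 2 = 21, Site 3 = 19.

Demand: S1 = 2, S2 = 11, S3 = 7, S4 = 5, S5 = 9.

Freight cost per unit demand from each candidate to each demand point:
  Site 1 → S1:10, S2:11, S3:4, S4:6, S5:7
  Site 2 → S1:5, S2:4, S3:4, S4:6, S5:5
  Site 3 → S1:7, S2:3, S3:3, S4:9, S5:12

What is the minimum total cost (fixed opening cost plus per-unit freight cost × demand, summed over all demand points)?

322

Open {Site 2, Site 3}; cheapest assignment that respects the capacities:
  Site 2 (cap 21, load 16): S1, S4, S5 — cost 2×5 + 5×6 + 9×5 = 85
  Site 3 (cap 19, load 18): S2, S3 — cost 11×3 + 7×3 = 54
  Shipping 139, fixed 183 → total 322.
  Any other capacity-feasible assignment to {Site 2, Site 3} ships for at least 139.
Compare {Site 1, Site 2, Site 3}: its best feasible assignment gives total 370.
Compare {Site 1, Site 2}: its best feasible assignment gives total 417.
Every other set of open sites that can feasibly serve all demand totals ≥ 370 even under its best assignment. Minimum: 322.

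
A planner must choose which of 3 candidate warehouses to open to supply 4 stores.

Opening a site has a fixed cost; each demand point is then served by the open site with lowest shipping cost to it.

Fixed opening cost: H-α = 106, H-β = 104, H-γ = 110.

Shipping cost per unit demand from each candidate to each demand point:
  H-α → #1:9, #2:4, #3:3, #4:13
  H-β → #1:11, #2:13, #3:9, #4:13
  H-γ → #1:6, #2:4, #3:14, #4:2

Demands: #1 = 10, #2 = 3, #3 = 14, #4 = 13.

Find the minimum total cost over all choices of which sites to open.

356

Open {H-α, H-γ}: assign each demand point to its cheapest open site.
  #1→H-γ 10×6=60, #2→H-α 3×4=12, #3→H-α 14×3=42, #4→H-γ 13×2=26
  shipping cost 140, fixed 216 → total 356.
Compare {H-γ}: shipping cost 294 + fixed 110 = 404.
Compare {H-α}: shipping cost 313 + fixed 106 = 419.
Compare {H-β, H-γ}: shipping cost 224 + fixed 214 = 438.
All other subsets cost ≥ 404. Minimum total cost: 356.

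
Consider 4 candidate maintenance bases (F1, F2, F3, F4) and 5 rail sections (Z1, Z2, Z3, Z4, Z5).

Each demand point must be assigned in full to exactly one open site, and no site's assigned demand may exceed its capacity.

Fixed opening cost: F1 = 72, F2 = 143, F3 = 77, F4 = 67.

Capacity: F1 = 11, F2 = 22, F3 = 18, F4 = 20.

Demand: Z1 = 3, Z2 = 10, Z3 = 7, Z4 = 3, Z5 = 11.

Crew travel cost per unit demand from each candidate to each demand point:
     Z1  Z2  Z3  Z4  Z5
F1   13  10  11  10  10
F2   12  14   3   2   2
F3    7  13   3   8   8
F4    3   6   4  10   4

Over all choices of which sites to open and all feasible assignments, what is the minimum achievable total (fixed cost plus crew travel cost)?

Open {F2, F4}; cheapest assignment that respects the capacities:
  F2 (cap 22, load 21): Z3, Z4, Z5 — cost 7×3 + 3×2 + 11×2 = 49
  F4 (cap 20, load 13): Z1, Z2 — cost 3×3 + 10×6 = 69
  Shipping 118, fixed 210 → total 328.
  Any other capacity-feasible assignment to {F2, F4} ships for at least 118.
Compare {F3, F4}: its best feasible assignment gives total 352.
Compare {F1, F2, F4}: its best feasible assignment gives total 400.
Every other set of open sites that can feasibly serve all demand totals ≥ 352 even under its best assignment. Minimum: 328.

328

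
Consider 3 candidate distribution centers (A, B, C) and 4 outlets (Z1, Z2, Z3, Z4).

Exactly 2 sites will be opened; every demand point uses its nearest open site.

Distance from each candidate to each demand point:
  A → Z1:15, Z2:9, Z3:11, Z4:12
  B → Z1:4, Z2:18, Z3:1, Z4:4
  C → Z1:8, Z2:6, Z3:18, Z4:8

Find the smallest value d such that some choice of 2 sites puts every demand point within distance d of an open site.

Open {B, C}.
  Farthest demand point is Z2 at distance 6 (to C); all others are ≤ 6.
With {A, B} the worst case is 9.
With {A, C} the worst case is 11.
No size-2 selection achieves below 6.

6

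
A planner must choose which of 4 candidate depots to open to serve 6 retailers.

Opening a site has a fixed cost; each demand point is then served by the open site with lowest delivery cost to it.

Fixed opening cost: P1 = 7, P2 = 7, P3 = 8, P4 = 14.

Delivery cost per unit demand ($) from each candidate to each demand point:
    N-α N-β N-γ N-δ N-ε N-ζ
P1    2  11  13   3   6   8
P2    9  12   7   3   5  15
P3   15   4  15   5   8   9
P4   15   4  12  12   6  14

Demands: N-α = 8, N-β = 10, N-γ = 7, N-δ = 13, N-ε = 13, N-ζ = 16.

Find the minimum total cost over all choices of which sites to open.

Open {P1, P2, P3}: assign each demand point to its cheapest open site.
  N-α→P1 8×2=16, N-β→P3 10×4=40, N-γ→P2 7×7=49, N-δ→P1 13×3=39, N-ε→P2 13×5=65, N-ζ→P1 16×8=128
  delivery cost 337, fixed 22 → total 359.
Compare {P1, P2, P4}: delivery cost 337 + fixed 28 = 365.
Compare {P1, P2, P3, P4}: delivery cost 337 + fixed 36 = 373.
Compare {P1, P4}: delivery cost 385 + fixed 21 = 406.
All other subsets cost ≥ 365. Minimum total cost: 359.

359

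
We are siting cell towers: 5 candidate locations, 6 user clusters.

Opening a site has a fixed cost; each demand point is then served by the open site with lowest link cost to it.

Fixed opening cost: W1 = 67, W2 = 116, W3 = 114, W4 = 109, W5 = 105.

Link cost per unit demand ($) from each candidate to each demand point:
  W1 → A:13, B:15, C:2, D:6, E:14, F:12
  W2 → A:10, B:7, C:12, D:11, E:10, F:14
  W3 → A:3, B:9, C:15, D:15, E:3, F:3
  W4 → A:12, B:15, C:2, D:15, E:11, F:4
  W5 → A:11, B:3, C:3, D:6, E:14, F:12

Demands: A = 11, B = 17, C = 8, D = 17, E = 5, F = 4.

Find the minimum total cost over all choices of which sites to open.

456

Open {W3, W5}: assign each demand point to its cheapest open site.
  A→W3 11×3=33, B→W5 17×3=51, C→W5 8×3=24, D→W5 17×6=102, E→W3 5×3=15, F→W3 4×3=12
  link cost 237, fixed 219 → total 456.
Compare {W1, W3}: link cost 331 + fixed 181 = 512.
Compare {W1, W3, W5}: link cost 229 + fixed 286 = 515.
Compare {W5}: link cost 416 + fixed 105 = 521.
All other subsets cost ≥ 512. Minimum total cost: 456.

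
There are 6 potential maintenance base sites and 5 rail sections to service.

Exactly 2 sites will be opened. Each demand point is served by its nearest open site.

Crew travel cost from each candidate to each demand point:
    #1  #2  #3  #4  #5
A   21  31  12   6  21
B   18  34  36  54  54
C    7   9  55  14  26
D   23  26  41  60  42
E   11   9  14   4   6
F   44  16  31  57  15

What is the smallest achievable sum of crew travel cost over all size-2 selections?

Open {C, E}.
  #1→C 7, #2→C 9, #3→E 14, #4→E 4, #5→E 6  ⇒ total 40.
Compare {A, E}: total 42.
Compare {B, E}: total 44.
No size-2 selection does better; minimum is 40.

40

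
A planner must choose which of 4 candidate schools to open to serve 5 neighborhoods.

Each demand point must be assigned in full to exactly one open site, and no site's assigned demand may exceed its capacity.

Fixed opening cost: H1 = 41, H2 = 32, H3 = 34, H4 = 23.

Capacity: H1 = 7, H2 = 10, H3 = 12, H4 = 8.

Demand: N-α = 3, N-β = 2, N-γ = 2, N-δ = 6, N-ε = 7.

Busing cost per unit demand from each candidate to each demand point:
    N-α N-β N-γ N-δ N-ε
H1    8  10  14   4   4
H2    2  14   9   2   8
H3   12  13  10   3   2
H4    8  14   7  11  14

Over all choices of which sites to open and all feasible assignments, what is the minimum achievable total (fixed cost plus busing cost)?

144

Open {H2, H3}; cheapest assignment that respects the capacities:
  H2 (cap 10, load 9): N-α, N-δ — cost 3×2 + 6×2 = 18
  H3 (cap 12, load 11): N-β, N-γ, N-ε — cost 2×13 + 2×10 + 7×2 = 60
  Shipping 78, fixed 66 → total 144.
  Any other capacity-feasible assignment to {H2, H3} ships for at least 78.
Compare {H2, H3, H4}: its best feasible assignment gives total 161.
Compare {H1, H2, H3}: its best feasible assignment gives total 179.
Every other set of open sites that can feasibly serve all demand totals ≥ 161 even under its best assignment. Minimum: 144.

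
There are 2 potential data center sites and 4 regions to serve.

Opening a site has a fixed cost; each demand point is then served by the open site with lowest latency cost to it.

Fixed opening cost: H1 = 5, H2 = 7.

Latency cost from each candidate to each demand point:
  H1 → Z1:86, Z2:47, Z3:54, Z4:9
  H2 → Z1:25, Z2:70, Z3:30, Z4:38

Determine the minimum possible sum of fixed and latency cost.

123

Open {H1, H2}: assign each demand point to its cheapest open site.
  Z1→H2 25, Z2→H1 47, Z3→H2 30, Z4→H1 9
  latency cost 111, fixed 12 → total 123.
Compare {H2}: latency cost 163 + fixed 7 = 170.
Compare {H1}: latency cost 196 + fixed 5 = 201.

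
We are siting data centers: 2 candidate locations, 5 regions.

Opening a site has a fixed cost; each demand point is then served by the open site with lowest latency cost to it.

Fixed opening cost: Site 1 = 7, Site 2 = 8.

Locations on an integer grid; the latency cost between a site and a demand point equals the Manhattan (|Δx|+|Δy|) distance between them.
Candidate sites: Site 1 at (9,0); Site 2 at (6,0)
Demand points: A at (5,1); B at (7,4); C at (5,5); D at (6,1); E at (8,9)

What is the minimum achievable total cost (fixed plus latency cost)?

Open {Site 2}: assign each demand point to its cheapest open site.
  A→Site 2 2, B→Site 2 5, C→Site 2 6, D→Site 2 1, E→Site 2 11
  latency cost 25, fixed 8 → total 33.
Compare {Site 1, Site 2}: latency cost 24 + fixed 15 = 39.
Compare {Site 1}: latency cost 34 + fixed 7 = 41.

33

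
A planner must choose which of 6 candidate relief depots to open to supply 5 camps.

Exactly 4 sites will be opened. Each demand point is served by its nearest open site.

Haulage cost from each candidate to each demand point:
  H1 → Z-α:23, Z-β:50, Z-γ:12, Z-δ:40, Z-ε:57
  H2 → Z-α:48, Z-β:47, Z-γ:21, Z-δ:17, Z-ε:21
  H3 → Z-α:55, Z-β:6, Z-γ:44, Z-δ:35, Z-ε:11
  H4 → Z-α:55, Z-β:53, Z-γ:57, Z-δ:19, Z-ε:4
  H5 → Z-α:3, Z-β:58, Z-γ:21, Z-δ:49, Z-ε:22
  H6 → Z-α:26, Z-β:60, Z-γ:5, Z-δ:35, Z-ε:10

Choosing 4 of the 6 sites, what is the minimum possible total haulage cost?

37

Open {H3, H4, H5, H6}.
  Z-α→H5 3, Z-β→H3 6, Z-γ→H6 5, Z-δ→H4 19, Z-ε→H4 4  ⇒ total 37.
Compare {H2, H3, H5, H6}: total 41.
Compare {H1, H3, H4, H5}: total 44.
No size-4 selection does better; minimum is 37.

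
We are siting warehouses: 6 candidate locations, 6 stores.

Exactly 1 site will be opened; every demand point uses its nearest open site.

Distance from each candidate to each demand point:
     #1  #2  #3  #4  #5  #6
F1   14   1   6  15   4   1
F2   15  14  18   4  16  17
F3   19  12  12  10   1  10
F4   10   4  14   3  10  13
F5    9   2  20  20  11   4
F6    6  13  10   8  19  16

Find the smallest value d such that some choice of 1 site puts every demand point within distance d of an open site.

14

Open {F4}.
  Farthest demand point is #3 at distance 14 (to F4); all others are ≤ 14.
With {F1} the worst case is 15.
With {F2} the worst case is 18.
No size-1 selection achieves below 14.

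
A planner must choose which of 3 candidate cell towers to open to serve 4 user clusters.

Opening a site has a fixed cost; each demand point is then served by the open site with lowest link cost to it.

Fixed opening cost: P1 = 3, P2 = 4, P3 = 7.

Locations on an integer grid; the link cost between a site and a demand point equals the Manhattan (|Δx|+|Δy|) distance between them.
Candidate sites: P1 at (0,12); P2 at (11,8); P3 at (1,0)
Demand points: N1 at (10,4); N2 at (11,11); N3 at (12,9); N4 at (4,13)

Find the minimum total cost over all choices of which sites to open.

22

Open {P1, P2}: assign each demand point to its cheapest open site.
  N1→P2 5, N2→P2 3, N3→P2 2, N4→P1 5
  link cost 15, fixed 7 → total 22.
Compare {P2}: link cost 22 + fixed 4 = 26.
Compare {P1, P2, P3}: link cost 15 + fixed 14 = 29.
Compare {P2, P3}: link cost 22 + fixed 11 = 33.
All other subsets cost ≥ 26. Minimum total cost: 22.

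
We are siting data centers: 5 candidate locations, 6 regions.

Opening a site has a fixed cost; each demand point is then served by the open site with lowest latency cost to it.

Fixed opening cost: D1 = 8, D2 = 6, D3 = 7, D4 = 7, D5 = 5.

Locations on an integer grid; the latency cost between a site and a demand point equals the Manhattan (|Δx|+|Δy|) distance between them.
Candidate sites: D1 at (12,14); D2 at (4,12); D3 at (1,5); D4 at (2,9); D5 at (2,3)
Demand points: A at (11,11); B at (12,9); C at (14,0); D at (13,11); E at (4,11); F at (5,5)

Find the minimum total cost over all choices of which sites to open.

Open {D1, D2}: assign each demand point to its cheapest open site.
  A→D1 4, B→D1 5, C→D1 16, D→D1 4, E→D2 1, F→D2 8
  latency cost 38, fixed 14 → total 52.
Compare {D1, D2, D5}: latency cost 34 + fixed 19 = 53.
Compare {D1, D4}: latency cost 40 + fixed 15 = 55.
Compare {D1, D2, D3}: latency cost 34 + fixed 21 = 55.
All other subsets cost ≥ 53. Minimum total cost: 52.

52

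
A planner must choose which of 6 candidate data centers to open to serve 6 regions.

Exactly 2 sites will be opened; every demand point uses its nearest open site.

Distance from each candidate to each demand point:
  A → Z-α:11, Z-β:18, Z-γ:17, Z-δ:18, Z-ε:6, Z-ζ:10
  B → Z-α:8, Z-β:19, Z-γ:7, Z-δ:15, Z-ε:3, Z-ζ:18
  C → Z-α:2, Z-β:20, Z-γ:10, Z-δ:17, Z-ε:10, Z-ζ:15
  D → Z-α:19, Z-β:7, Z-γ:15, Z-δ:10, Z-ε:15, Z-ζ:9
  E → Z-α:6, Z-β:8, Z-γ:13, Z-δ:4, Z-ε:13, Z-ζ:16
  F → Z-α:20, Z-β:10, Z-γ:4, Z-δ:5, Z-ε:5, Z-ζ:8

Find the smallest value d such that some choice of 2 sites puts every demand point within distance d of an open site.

Open {E, F}.
  Farthest demand point is Z-β at distance 8 (to E); all others are ≤ 8.
With {B, D} the worst case is 10.
With {B, F} the worst case is 10.
No size-2 selection achieves below 8.

8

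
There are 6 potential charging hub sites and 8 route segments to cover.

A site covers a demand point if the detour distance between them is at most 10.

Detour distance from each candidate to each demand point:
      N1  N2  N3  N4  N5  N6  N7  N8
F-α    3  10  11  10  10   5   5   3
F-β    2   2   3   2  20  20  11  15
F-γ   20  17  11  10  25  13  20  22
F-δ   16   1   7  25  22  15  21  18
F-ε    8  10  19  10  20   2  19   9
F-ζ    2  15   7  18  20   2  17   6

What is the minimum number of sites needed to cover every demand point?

2

Coverage sets (demand points within 10 of each site):
  F-α: {N1, N2, N4, N5, N6, N7, N8}
  F-β: {N1, N2, N3, N4}
  F-γ: {N4}
  F-δ: {N2, N3}
  F-ε: {N1, N2, N4, N6, N8}
  F-ζ: {N1, N3, N6, N8}
No single site covers all 8 demand points.
But {F-α, F-β} covers everything, so the minimum is 2.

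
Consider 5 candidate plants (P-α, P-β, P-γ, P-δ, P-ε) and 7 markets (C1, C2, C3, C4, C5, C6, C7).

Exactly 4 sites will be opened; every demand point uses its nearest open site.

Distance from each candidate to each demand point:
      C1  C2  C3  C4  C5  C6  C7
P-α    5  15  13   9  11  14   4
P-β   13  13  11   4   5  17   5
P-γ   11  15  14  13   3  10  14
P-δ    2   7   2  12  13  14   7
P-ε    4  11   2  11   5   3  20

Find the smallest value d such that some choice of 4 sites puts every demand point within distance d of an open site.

Open {P-α, P-β, P-δ, P-ε}.
  Farthest demand point is C2 at distance 7 (to P-δ); all others are ≤ 7.
With {P-β, P-γ, P-δ, P-ε} the worst case is 7.
With {P-α, P-γ, P-δ, P-ε} the worst case is 9.
No size-4 selection achieves below 7.

7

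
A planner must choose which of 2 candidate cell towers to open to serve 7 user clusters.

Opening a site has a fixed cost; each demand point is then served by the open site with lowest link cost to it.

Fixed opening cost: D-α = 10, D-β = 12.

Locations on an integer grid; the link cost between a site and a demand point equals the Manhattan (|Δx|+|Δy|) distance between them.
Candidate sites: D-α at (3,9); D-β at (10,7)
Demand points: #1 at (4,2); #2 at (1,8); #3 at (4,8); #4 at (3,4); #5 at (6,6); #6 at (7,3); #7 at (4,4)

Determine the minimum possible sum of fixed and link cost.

50

Open {D-α}: assign each demand point to its cheapest open site.
  #1→D-α 8, #2→D-α 3, #3→D-α 2, #4→D-α 5, #5→D-α 6, #6→D-α 10, #7→D-α 6
  link cost 40, fixed 10 → total 50.
Compare {D-α, D-β}: link cost 36 + fixed 22 = 58.
Compare {D-β}: link cost 59 + fixed 12 = 71.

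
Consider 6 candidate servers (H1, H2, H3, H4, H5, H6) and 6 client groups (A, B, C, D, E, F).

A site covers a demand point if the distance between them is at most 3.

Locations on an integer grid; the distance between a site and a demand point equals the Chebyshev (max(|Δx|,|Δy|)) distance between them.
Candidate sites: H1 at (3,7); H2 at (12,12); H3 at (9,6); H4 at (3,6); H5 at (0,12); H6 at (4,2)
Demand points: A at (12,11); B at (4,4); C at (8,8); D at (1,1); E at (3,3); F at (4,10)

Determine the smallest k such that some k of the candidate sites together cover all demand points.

Coverage sets (demand points within 3 of each site):
  H1: {B, F}
  H2: {A}
  H3: {C}
  H4: {B, E}
  H5: {}
  H6: {B, D, E}
No 3 sites suffice: every size-3 union leaves at least one demand point uncovered.
But {H1, H2, H3, H6} covers everything, so the minimum is 4.

4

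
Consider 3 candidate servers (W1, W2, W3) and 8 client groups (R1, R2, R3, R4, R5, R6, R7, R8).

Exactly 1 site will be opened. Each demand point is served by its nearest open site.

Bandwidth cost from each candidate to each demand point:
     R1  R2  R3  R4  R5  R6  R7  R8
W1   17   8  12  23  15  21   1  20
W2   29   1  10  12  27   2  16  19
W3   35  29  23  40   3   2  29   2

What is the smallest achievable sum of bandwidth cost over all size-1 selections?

Open {W2}.
  R1→W2 29, R2→W2 1, R3→W2 10, R4→W2 12, R5→W2 27, R6→W2 2, R7→W2 16, R8→W2 19  ⇒ total 116.
Compare {W1}: total 117.
Compare {W3}: total 163.

116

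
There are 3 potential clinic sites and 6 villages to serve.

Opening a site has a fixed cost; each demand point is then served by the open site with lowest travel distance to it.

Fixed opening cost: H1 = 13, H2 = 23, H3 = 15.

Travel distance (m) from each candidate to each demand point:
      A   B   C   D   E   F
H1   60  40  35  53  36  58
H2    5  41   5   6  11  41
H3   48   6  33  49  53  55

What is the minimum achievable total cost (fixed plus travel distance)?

Open {H2, H3}: assign each demand point to its cheapest open site.
  A→H2 5, B→H3 6, C→H2 5, D→H2 6, E→H2 11, F→H2 41
  travel distance 74, fixed 38 → total 112.
Compare {H1, H2, H3}: travel distance 74 + fixed 51 = 125.
Compare {H2}: travel distance 109 + fixed 23 = 132.
Compare {H1, H2}: travel distance 108 + fixed 36 = 144.
All other subsets cost ≥ 125. Minimum total cost: 112.

112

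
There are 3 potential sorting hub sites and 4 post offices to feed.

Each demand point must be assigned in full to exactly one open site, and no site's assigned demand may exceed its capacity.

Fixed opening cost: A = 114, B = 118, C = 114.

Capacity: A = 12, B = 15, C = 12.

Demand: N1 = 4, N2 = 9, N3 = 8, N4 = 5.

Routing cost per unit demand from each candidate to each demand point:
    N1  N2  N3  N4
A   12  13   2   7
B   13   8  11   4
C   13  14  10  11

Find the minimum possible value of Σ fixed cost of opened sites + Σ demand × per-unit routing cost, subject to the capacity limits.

388

Open {A, B}; cheapest assignment that respects the capacities:
  A (cap 12, load 12): N1, N3 — cost 4×12 + 8×2 = 64
  B (cap 15, load 14): N2, N4 — cost 9×8 + 5×4 = 92
  Shipping 156, fixed 232 → total 388.
  Any other capacity-feasible assignment to {A, B} ships for at least 156.
Compare {B, C}: its best feasible assignment gives total 456.
Compare {A, B, C}: its best feasible assignment gives total 502.
Every other set of open sites that can feasibly serve all demand totals ≥ 456 even under its best assignment. Minimum: 388.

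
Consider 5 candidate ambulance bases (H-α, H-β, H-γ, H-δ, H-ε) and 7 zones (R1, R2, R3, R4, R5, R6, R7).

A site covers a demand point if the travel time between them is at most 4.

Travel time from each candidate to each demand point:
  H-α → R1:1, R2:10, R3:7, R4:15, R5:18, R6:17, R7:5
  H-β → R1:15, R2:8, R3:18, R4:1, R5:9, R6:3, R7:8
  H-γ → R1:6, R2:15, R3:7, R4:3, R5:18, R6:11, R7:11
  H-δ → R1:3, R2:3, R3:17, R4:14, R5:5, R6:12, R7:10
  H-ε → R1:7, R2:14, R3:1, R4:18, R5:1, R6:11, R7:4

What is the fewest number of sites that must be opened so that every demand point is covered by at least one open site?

Coverage sets (demand points within 4 of each site):
  H-α: {R1}
  H-β: {R4, R6}
  H-γ: {R4}
  H-δ: {R1, R2}
  H-ε: {R3, R5, R7}
No 2 sites suffice: every size-2 union leaves at least one demand point uncovered.
But {H-β, H-δ, H-ε} covers everything, so the minimum is 3.

3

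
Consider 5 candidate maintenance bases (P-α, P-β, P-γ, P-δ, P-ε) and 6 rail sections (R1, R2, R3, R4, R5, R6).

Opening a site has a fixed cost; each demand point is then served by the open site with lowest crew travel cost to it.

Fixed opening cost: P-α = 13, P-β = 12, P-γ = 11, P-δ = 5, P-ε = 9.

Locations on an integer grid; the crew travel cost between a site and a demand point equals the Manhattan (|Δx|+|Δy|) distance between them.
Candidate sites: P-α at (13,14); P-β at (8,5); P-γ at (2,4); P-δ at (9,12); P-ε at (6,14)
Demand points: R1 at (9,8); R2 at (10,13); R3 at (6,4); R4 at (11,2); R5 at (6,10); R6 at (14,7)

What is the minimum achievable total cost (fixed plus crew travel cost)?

45

Open {P-β, P-δ}: assign each demand point to its cheapest open site.
  R1→P-β 4, R2→P-δ 2, R3→P-β 3, R4→P-β 6, R5→P-δ 5, R6→P-β 8
  crew travel cost 28, fixed 17 → total 45.
Compare {P-δ}: crew travel cost 44 + fixed 5 = 49.
Compare {P-β}: crew travel cost 38 + fixed 12 = 50.
Compare {P-β, P-ε}: crew travel cost 30 + fixed 21 = 51.
All other subsets cost ≥ 49. Minimum total cost: 45.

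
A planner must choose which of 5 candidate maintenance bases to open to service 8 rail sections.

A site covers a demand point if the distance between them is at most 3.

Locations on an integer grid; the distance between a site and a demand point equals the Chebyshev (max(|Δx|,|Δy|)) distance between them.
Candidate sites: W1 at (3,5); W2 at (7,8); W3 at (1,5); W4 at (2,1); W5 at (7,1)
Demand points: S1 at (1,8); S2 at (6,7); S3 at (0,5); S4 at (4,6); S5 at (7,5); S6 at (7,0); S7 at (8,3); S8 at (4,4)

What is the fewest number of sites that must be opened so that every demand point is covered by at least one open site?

3

Coverage sets (demand points within 3 of each site):
  W1: {S1, S2, S3, S4, S8}
  W2: {S2, S4, S5}
  W3: {S1, S3, S4, S8}
  W4: {S8}
  W5: {S6, S7, S8}
No 2 sites suffice: every size-2 union leaves at least one demand point uncovered.
But {W1, W2, W5} covers everything, so the minimum is 3.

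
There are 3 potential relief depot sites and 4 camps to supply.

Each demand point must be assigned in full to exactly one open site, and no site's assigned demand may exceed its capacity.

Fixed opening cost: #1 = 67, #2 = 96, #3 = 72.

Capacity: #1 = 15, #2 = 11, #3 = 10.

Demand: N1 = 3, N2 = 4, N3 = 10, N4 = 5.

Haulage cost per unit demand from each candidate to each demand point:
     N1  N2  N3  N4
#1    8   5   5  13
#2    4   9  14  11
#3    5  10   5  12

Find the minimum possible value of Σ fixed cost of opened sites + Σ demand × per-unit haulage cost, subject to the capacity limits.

Open {#1, #3}; cheapest assignment that respects the capacities:
  #1 (cap 15, load 14): N2, N3 — cost 4×5 + 10×5 = 70
  #3 (cap 10, load 8): N1, N4 — cost 3×5 + 5×12 = 75
  Shipping 145, fixed 139 → total 284.
  Any other capacity-feasible assignment to {#1, #3} ships for at least 145.
Compare {#1, #2}: its best feasible assignment gives total 300.
Compare {#1, #2, #3}: its best feasible assignment gives total 372.
Every other set of open sites that can feasibly serve all demand totals ≥ 300 even under its best assignment. Minimum: 284.

284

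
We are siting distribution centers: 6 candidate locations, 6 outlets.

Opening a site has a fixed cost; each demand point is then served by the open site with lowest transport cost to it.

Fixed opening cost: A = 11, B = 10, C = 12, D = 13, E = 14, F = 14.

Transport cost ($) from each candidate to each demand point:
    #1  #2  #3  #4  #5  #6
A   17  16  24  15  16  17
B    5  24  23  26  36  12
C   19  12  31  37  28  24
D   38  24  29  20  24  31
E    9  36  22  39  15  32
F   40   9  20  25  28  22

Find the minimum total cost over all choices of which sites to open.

Open {A, B}: assign each demand point to its cheapest open site.
  #1→B 5, #2→A 16, #3→B 23, #4→A 15, #5→A 16, #6→B 12
  transport cost 87, fixed 21 → total 108.
Compare {A, B, F}: transport cost 77 + fixed 35 = 112.
Compare {A}: transport cost 105 + fixed 11 = 116.
Compare {A, B, C}: transport cost 83 + fixed 33 = 116.
All other subsets cost ≥ 112. Minimum total cost: 108.

108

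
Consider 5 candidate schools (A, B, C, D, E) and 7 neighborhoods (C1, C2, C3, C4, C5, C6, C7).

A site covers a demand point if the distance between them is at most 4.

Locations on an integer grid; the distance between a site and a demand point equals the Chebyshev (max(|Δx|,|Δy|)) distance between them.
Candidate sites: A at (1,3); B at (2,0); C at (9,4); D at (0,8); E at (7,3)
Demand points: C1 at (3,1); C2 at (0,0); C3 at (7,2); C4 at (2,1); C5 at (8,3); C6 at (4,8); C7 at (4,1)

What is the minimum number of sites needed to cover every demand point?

Coverage sets (demand points within 4 of each site):
  A: {C1, C2, C4, C7}
  B: {C1, C2, C4, C7}
  C: {C3, C5}
  D: {C6}
  E: {C1, C3, C5, C7}
No 2 sites suffice: every size-2 union leaves at least one demand point uncovered.
But {A, C, D} covers everything, so the minimum is 3.

3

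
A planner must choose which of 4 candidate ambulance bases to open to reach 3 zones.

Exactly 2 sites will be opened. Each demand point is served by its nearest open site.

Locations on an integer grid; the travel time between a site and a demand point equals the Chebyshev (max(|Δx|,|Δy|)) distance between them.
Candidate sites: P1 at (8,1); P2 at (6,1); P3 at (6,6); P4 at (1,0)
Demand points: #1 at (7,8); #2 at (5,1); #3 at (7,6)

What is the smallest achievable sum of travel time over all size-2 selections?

4

Open {P2, P3}.
  #1→P3 2, #2→P2 1, #3→P3 1  ⇒ total 4.
Compare {P1, P3}: total 6.
Compare {P3, P4}: total 7.
No size-2 selection does better; minimum is 4.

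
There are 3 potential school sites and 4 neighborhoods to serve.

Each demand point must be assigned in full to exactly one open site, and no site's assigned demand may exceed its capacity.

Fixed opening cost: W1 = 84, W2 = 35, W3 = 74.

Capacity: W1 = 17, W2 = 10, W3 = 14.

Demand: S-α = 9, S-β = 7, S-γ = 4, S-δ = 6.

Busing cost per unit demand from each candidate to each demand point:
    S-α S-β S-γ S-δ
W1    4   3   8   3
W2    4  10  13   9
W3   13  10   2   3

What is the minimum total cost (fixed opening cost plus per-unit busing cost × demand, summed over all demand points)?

226

Open {W1, W2}; cheapest assignment that respects the capacities:
  W1 (cap 17, load 17): S-β, S-γ, S-δ — cost 7×3 + 4×8 + 6×3 = 71
  W2 (cap 10, load 9): S-α — cost 9×4 = 36
  Shipping 107, fixed 119 → total 226.
  Any other capacity-feasible assignment to {W1, W2} ships for at least 107.
Compare {W1, W3}: its best feasible assignment gives total 241.
Compare {W1, W2, W3}: its best feasible assignment gives total 276.
Every other set of open sites that can feasibly serve all demand totals ≥ 241 even under its best assignment. Minimum: 226.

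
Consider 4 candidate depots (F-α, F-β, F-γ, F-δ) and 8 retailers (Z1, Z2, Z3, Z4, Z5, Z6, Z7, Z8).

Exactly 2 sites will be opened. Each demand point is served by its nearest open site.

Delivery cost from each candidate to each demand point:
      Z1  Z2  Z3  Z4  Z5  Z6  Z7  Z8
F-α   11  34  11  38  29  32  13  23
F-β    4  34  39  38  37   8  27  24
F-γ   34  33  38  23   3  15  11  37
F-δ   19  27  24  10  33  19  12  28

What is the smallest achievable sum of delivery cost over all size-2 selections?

130

Open {F-α, F-γ}.
  Z1→F-α 11, Z2→F-γ 33, Z3→F-α 11, Z4→F-γ 23, Z5→F-γ 3, Z6→F-γ 15, Z7→F-γ 11, Z8→F-α 23  ⇒ total 130.
Compare {F-γ, F-δ}: total 137.
Compare {F-α, F-δ}: total 142.
No size-2 selection does better; minimum is 130.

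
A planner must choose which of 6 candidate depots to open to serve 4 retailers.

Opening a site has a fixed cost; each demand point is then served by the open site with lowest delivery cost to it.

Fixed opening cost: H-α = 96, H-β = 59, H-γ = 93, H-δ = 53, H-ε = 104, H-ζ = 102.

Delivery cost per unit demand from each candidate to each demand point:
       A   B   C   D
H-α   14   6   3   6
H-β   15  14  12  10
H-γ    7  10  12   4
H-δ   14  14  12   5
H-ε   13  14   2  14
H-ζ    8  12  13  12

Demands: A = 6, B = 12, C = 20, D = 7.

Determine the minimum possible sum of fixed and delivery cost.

354

Open {H-α}: assign each demand point to its cheapest open site.
  A→H-α 6×14=84, B→H-α 12×6=72, C→H-α 20×3=60, D→H-α 7×6=42
  delivery cost 258, fixed 96 → total 354.
Compare {H-α, H-γ}: delivery cost 202 + fixed 189 = 391.
Compare {H-α, H-δ}: delivery cost 251 + fixed 149 = 400.
Compare {H-α, H-β}: delivery cost 258 + fixed 155 = 413.
All other subsets cost ≥ 391. Minimum total cost: 354.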